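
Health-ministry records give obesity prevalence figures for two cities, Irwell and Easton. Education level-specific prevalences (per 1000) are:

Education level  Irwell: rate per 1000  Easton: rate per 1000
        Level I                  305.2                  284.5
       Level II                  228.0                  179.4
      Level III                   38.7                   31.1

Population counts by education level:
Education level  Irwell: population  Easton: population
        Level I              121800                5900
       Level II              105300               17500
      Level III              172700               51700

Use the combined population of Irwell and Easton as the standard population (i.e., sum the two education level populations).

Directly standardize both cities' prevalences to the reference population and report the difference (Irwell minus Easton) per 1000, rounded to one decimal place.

Combined standard total = 474900; weights = 0.2689, 0.2586, 0.4725.
Irwell: 0.2689×305.2 + 0.2586×228.0 + 0.4725×38.7 = 159.3108 per 1000.
Easton: 0.2689×284.5 + 0.2586×179.4 + 0.4725×31.1 = 137.5865 per 1000.
Difference = 159.3108 − 137.5865 = 21.7244.

21.7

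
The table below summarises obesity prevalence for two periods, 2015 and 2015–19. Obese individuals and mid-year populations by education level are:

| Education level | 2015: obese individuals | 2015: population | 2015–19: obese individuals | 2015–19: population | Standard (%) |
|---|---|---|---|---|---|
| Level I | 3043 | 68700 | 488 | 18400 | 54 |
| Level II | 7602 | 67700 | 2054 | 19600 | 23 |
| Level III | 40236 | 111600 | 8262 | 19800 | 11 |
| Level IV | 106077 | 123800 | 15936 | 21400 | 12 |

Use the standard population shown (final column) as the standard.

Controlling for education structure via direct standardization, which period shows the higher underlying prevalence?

2015

Education-specific rates per 1000 for 2015: 44.294, 112.290, 360.538, 856.842.
For 2015–19: 26.522, 104.796, 417.273, 744.673.
Standard weights: 0.54, 0.23, 0.11, 0.12.
2015: 0.5400×44.294 + 0.2300×112.290 + 0.1100×360.538 + 0.1200×856.842 = 192.2255 per 1000.
2015–19: 0.5400×26.522 + 0.2300×104.796 + 0.1100×417.273 + 0.1200×744.673 = 173.6855 per 1000.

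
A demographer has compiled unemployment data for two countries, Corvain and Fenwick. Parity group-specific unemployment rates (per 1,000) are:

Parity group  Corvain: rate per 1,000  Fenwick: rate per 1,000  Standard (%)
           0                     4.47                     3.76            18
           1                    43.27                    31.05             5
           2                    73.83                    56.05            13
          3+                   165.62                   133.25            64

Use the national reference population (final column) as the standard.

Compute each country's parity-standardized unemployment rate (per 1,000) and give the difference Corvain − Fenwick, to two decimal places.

Standard weights: 0.18, 0.05, 0.13, 0.64.
Corvain: 0.1800×4.47 + 0.0500×43.27 + 0.1300×73.83 + 0.6400×165.62 = 118.5628 per 1,000.
Fenwick: 0.1800×3.76 + 0.0500×31.05 + 0.1300×56.05 + 0.6400×133.25 = 94.7958 per 1,000.
Difference = 118.5628 − 94.7958 = 23.7670.

23.77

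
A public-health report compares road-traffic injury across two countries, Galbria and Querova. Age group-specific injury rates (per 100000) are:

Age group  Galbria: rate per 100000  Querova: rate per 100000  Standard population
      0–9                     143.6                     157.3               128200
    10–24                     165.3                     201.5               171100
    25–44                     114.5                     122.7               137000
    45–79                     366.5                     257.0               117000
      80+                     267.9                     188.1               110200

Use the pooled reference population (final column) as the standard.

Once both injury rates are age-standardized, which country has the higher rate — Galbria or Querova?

Standard total = 663500; weights = 0.1932, 0.2579, 0.2065, 0.1763, 0.1661.
Galbria: 0.1932×143.6 + 0.2579×165.3 + 0.2065×114.5 + 0.1763×366.5 + 0.1661×267.9 = 203.1378 per 100000.
Querova: 0.1932×157.3 + 0.2579×201.5 + 0.2065×122.7 + 0.1763×257.0 + 0.1661×188.1 = 184.2502 per 100000.

Galbria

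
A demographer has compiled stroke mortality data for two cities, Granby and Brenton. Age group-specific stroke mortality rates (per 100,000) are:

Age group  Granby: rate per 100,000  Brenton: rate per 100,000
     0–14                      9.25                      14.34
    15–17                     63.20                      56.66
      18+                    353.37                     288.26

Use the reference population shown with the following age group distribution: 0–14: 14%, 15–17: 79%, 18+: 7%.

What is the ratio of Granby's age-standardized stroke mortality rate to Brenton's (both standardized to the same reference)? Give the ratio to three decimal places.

Standard weights: 0.14, 0.79, 0.07.
Granby: 0.1400×9.25 + 0.7900×63.20 + 0.0700×353.37 = 75.9589 per 100,000.
Brenton: 0.1400×14.34 + 0.7900×56.66 + 0.0700×288.26 = 66.9472 per 100,000.
Ratio = 75.9589 ÷ 66.9472 = 1.13461.

1.135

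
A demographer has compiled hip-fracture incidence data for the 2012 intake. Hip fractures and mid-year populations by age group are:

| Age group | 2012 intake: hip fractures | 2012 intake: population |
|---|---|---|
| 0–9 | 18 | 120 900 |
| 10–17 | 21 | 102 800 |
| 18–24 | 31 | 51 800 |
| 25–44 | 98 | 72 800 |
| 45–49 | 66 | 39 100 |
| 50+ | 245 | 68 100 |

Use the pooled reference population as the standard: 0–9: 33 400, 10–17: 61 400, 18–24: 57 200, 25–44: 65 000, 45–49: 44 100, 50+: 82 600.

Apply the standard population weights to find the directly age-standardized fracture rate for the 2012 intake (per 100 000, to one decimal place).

Age-specific rates per 100 000 for the 2012 intake: 14.89, 20.43, 59.85, 134.62, 168.80, 359.77.
Standard total = 343 700; weights = 0.0972, 0.1786, 0.1664, 0.1891, 0.1283, 0.2403.
Standardized rate: 0.0972×14.89 + 0.1786×20.43 + 0.1664×59.85 + 0.1891×134.62 + 0.1283×168.80 + 0.2403×359.77 = 148.6334 per 100 000.

148.6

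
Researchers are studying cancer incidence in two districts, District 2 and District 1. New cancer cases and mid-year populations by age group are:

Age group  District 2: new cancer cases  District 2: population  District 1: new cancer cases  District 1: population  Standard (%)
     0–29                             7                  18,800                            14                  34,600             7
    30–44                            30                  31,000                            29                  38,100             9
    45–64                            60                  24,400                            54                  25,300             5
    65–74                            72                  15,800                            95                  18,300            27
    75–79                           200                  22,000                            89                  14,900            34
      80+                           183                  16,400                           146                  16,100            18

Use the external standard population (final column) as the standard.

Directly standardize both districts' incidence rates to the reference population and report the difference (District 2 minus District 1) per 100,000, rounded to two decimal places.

129.76

Age-specific rates per 100,000 for District 2: 37.23, 96.77, 245.90, 455.70, 909.09, 1115.85.
For District 1: 40.46, 76.12, 213.44, 519.13, 597.32, 906.83.
Standard weights: 0.07, 0.09, 0.05, 0.27, 0.34, 0.18.
District 2: 0.0700×37.23 + 0.0900×96.77 + 0.0500×245.90 + 0.2700×455.70 + 0.3400×909.09 + 0.1800×1115.85 = 656.5937 per 100,000.
District 1: 0.0700×40.46 + 0.0900×76.12 + 0.0500×213.44 + 0.2700×519.13 + 0.3400×597.32 + 0.1800×906.83 = 526.8357 per 100,000.
Difference = 656.5937 − 526.8357 = 129.7580.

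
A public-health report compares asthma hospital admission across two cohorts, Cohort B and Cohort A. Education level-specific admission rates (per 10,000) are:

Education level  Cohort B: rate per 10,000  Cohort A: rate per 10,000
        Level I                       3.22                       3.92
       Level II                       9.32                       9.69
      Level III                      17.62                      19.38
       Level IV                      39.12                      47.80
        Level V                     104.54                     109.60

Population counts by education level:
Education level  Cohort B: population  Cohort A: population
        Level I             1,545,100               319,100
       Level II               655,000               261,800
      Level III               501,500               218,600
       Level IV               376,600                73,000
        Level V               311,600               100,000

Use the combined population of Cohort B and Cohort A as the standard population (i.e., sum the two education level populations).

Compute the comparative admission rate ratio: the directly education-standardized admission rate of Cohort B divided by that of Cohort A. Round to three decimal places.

Combined standard total = 4,362,300; weights = 0.4273, 0.2102, 0.1651, 0.1031, 0.0944.
Cohort B: 0.4273×3.22 + 0.2102×9.32 + 0.1651×17.62 + 0.1031×39.12 + 0.0944×104.54 = 20.1390 per 10,000.
Cohort A: 0.4273×3.92 + 0.2102×9.69 + 0.1651×19.38 + 0.1031×47.80 + 0.0944×109.60 = 22.1785 per 10,000.
Ratio = 20.1390 ÷ 22.1785 = 0.90804.

0.908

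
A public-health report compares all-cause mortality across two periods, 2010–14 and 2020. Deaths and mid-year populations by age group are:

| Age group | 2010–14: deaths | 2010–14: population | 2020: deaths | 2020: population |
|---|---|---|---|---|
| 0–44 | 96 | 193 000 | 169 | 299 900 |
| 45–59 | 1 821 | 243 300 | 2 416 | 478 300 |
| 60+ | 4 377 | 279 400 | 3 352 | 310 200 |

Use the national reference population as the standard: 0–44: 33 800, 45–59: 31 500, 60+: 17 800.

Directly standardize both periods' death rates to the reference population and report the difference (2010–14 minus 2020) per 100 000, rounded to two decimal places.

193.65

Age-specific rates per 100 000 for 2010–14: 49.74, 748.46, 1566.57.
For 2020: 56.35, 505.12, 1080.59.
Standard total = 83 100; weights = 0.4067, 0.3791, 0.2142.
2010–14: 0.4067×49.74 + 0.3791×748.46 + 0.2142×1566.57 = 639.5025 per 100 000.
2020: 0.4067×56.35 + 0.3791×505.12 + 0.2142×1080.59 = 445.8557 per 100 000.
Difference = 639.5025 − 445.8557 = 193.6468.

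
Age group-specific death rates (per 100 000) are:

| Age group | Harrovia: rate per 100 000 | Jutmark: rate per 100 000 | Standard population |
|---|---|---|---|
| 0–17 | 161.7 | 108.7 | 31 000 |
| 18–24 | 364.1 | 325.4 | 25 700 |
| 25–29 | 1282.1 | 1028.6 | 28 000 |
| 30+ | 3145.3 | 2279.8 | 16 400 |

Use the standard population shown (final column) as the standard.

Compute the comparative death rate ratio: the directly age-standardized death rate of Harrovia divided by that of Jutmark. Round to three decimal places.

1.307

Standard total = 101 100; weights = 0.3066, 0.2542, 0.2770, 0.1622.
Harrovia: 0.3066×161.7 + 0.2542×364.1 + 0.2770×1282.1 + 0.1622×3145.3 = 1007.4361 per 100 000.
Jutmark: 0.3066×108.7 + 0.2542×325.4 + 0.2770×1028.6 + 0.1622×2279.8 = 770.7418 per 100 000.
Ratio = 1007.4361 ÷ 770.7418 = 1.30710.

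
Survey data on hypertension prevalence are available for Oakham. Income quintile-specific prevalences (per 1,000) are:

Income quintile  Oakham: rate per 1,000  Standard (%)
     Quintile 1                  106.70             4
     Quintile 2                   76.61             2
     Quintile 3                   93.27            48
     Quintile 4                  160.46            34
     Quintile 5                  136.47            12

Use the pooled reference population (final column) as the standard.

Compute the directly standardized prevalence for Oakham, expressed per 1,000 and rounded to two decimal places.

121.50

Standard weights: 0.04, 0.02, 0.48, 0.34, 0.12.
Standardized rate: 0.0400×106.70 + 0.0200×76.61 + 0.4800×93.27 + 0.3400×160.46 + 0.1200×136.47 = 121.5026 per 1,000.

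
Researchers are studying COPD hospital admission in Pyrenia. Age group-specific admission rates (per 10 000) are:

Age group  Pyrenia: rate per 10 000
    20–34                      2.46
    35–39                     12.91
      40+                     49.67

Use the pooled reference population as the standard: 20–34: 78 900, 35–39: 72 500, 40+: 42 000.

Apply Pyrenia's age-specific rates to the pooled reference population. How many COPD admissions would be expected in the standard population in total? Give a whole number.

Expected COPD admissions = Σ (standard pop × age-specific rate ÷ 10 000)
= 78 900×2.46/10 000 + 72 500×12.91/10 000 + 42 000×49.67/10 000
= 19.41 + 93.60 + 208.61 = 321.62.

322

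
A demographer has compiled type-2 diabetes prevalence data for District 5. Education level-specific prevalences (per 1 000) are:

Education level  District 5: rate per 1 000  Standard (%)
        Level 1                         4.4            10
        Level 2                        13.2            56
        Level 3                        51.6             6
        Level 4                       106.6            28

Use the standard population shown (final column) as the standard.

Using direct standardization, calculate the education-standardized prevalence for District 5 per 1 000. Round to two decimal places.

Standard weights: 0.10, 0.56, 0.06, 0.28.
Standardized rate: 0.1000×4.4 + 0.5600×13.2 + 0.0600×51.6 + 0.2800×106.6 = 40.7760 per 1 000.

40.78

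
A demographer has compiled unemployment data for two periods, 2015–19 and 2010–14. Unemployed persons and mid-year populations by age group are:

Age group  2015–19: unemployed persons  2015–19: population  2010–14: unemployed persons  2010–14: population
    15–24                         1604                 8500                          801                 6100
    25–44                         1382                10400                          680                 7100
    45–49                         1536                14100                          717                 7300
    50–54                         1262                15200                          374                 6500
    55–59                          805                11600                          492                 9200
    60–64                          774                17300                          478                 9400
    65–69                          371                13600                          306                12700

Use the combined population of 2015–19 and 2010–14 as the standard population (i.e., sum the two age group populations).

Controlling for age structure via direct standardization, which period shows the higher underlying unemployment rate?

2015–19

Age-specific rates per 1000 for 2015–19: 188.706, 132.885, 108.936, 83.026, 69.397, 44.740, 27.279.
For 2010–14: 131.311, 95.775, 98.219, 57.538, 53.478, 50.851, 24.094.
Combined standard total = 149000; weights = 0.0980, 0.1174, 0.1436, 0.1456, 0.1396, 0.1792, 0.1765.
2015–19: 0.0980×188.706 + 0.1174×132.885 + 0.1436×108.936 + 0.1456×83.026 + 0.1396×69.397 + 0.1792×44.740 + 0.1765×27.279 = 84.3553 per 1000.
2010–14: 0.0980×131.311 + 0.1174×95.775 + 0.1436×98.219 + 0.1456×57.538 + 0.1396×53.478 + 0.1792×50.851 + 0.1765×24.094 = 67.4325 per 1000.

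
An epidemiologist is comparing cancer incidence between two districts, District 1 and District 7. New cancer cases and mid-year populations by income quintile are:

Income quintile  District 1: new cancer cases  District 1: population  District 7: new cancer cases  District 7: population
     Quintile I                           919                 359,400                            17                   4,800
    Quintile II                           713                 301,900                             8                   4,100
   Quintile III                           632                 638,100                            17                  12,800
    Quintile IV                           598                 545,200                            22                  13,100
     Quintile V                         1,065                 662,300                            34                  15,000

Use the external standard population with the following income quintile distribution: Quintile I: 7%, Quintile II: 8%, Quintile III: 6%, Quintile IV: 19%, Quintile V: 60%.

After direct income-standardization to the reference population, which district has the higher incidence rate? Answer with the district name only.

District 7

Income-specific rates per 100,000 for District 1: 255.70, 236.17, 99.04, 109.68, 160.80.
For District 7: 354.17, 195.12, 132.81, 167.94, 226.67.
Standard weights: 0.07, 0.08, 0.06, 0.19, 0.60.
District 1: 0.0700×255.70 + 0.0800×236.17 + 0.0600×99.04 + 0.1900×109.68 + 0.6000×160.80 = 160.0576 per 100,000.
District 7: 0.0700×354.17 + 0.0800×195.12 + 0.0600×132.81 + 0.1900×167.94 + 0.6000×226.67 = 216.2786 per 100,000.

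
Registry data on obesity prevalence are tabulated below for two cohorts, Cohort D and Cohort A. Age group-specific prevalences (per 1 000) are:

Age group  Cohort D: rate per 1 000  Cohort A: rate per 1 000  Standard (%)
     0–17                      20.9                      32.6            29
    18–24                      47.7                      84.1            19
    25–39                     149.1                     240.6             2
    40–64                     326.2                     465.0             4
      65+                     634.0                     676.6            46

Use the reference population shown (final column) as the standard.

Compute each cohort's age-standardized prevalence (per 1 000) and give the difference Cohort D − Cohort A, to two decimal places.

-37.29

Standard weights: 0.29, 0.19, 0.02, 0.04, 0.46.
Cohort D: 0.2900×20.9 + 0.1900×47.7 + 0.0200×149.1 + 0.0400×326.2 + 0.4600×634.0 = 322.7940 per 1 000.
Cohort A: 0.2900×32.6 + 0.1900×84.1 + 0.0200×240.6 + 0.0400×465.0 + 0.4600×676.6 = 360.0810 per 1 000.
Difference = 322.7940 − 360.0810 = -37.2870.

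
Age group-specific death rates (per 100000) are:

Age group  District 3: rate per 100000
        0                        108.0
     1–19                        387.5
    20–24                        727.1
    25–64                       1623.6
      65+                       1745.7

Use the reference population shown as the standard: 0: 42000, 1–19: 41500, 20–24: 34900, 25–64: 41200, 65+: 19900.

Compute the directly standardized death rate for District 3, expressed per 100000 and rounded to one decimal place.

Standard total = 179500; weights = 0.2340, 0.2312, 0.1944, 0.2295, 0.1109.
Standardized rate: 0.2340×108.0 + 0.2312×387.5 + 0.1944×727.1 + 0.2295×1623.6 + 0.1109×1745.7 = 822.4222 per 100000.

822.4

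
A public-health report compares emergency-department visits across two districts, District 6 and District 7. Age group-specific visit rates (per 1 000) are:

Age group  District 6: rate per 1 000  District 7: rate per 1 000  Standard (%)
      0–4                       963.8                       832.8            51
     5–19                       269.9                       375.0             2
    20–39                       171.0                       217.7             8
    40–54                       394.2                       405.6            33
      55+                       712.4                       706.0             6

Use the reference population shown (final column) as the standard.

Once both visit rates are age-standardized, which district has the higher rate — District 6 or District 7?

District 6

Standard weights: 0.51, 0.02, 0.08, 0.33, 0.06.
District 6: 0.5100×963.8 + 0.0200×269.9 + 0.0800×171.0 + 0.3300×394.2 + 0.0600×712.4 = 683.4460 per 1 000.
District 7: 0.5100×832.8 + 0.0200×375.0 + 0.0800×217.7 + 0.3300×405.6 + 0.0600×706.0 = 625.8520 per 1 000.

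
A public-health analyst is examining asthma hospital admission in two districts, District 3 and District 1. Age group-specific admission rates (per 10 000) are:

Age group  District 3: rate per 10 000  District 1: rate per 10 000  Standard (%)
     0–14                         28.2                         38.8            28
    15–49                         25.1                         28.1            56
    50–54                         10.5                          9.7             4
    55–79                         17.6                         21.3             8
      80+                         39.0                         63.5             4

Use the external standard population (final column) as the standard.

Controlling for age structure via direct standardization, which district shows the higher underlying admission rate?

District 1

Standard weights: 0.28, 0.56, 0.04, 0.08, 0.04.
District 3: 0.2800×28.2 + 0.5600×25.1 + 0.0400×10.5 + 0.0800×17.6 + 0.0400×39.0 = 25.3400 per 10 000.
District 1: 0.2800×38.8 + 0.5600×28.1 + 0.0400×9.7 + 0.0800×21.3 + 0.0400×63.5 = 31.2320 per 10 000.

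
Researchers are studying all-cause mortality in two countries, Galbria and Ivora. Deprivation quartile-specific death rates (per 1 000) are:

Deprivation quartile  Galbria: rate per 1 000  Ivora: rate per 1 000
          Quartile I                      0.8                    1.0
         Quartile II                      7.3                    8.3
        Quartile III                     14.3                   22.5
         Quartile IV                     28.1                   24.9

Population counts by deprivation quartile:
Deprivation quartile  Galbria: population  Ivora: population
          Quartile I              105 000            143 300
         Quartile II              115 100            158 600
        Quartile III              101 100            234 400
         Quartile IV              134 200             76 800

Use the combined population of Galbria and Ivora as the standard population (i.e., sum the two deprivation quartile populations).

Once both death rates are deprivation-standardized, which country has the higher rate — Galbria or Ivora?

Combined standard total = 1 068 500; weights = 0.2324, 0.2562, 0.3140, 0.1975.
Galbria: 0.2324×0.8 + 0.2562×7.3 + 0.3140×14.3 + 0.1975×28.1 = 12.0949 per 1 000.
Ivora: 0.2324×1.0 + 0.2562×8.3 + 0.3140×22.5 + 0.1975×24.9 = 14.3403 per 1 000.

Ivora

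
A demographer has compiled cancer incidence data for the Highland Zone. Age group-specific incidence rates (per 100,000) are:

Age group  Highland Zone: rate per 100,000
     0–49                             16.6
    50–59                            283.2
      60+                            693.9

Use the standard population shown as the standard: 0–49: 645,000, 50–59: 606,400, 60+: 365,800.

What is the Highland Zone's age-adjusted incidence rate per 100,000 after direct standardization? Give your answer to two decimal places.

269.77

Standard total = 1,617,200; weights = 0.3988, 0.3750, 0.2262.
Standardized rate: 0.3988×16.6 + 0.3750×283.2 + 0.2262×693.9 = 269.7676 per 100,000.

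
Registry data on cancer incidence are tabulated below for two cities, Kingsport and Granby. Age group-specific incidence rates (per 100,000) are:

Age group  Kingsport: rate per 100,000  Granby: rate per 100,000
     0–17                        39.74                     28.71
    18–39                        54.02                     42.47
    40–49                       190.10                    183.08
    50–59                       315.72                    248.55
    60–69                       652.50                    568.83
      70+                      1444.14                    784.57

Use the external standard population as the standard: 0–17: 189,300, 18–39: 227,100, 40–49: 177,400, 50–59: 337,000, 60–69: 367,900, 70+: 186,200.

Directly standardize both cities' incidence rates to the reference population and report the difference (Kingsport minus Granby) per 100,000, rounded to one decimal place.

122.7

Standard total = 1,484,900; weights = 0.1275, 0.1529, 0.1195, 0.2270, 0.2478, 0.1254.
Kingsport: 0.1275×39.74 + 0.1529×54.02 + 0.1195×190.10 + 0.2270×315.72 + 0.2478×652.50 + 0.1254×1444.14 = 450.4450 per 100,000.
Granby: 0.1275×28.71 + 0.1529×42.47 + 0.1195×183.08 + 0.2270×248.55 + 0.2478×568.83 + 0.1254×784.57 = 327.7520 per 100,000.
Difference = 450.4450 − 327.7520 = 122.6929.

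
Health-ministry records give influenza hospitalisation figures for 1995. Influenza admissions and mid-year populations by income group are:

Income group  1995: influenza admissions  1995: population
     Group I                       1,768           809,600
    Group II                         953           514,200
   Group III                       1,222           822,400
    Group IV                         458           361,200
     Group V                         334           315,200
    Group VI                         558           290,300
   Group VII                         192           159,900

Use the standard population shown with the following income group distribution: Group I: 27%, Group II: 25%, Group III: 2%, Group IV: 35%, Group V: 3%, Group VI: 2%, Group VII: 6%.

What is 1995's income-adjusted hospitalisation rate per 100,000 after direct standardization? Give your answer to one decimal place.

Income-specific rates per 100,000 for 1995: 218.38, 185.34, 148.59, 126.80, 105.96, 192.21, 120.08.
Standard weights: 0.27, 0.25, 0.02, 0.35, 0.03, 0.02, 0.06.
Standardized rate: 0.2700×218.38 + 0.2500×185.34 + 0.0200×148.59 + 0.3500×126.80 + 0.0300×105.96 + 0.0200×192.21 + 0.0600×120.08 = 166.8759 per 100,000.

166.9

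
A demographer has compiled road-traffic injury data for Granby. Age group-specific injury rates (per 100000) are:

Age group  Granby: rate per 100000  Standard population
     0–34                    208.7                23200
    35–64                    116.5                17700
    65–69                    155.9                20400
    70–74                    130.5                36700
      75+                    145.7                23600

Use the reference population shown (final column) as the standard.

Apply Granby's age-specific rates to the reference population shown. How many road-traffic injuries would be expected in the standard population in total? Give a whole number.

Expected road-traffic injuries = Σ (standard pop × age-specific rate ÷ 100000)
= 23200×208.7/100000 + 17700×116.5/100000 + 20400×155.9/100000 + 36700×130.5/100000 + 23600×145.7/100000
= 48.42 + 20.62 + 31.80 + 47.89 + 34.39 = 183.12.

183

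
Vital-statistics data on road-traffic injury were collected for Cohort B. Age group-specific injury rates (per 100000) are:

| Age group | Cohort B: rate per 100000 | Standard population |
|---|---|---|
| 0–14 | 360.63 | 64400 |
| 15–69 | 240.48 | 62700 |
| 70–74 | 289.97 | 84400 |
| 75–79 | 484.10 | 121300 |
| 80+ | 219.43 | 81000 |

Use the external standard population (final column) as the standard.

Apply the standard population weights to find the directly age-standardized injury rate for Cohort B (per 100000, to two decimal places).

336.57

Standard total = 413800; weights = 0.1556, 0.1515, 0.2040, 0.2931, 0.1957.
Standardized rate: 0.1556×360.63 + 0.1515×240.48 + 0.2040×289.97 + 0.2931×484.10 + 0.1957×219.43 = 336.5667 per 100000.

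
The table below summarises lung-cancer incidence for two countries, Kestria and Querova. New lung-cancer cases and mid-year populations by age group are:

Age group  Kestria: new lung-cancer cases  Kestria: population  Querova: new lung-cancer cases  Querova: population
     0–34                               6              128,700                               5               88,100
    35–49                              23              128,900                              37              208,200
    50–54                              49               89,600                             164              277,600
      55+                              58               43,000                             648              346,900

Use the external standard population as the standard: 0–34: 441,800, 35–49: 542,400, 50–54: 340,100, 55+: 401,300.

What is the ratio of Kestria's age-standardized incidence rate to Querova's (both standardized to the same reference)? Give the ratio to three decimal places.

Age-specific rates per 100,000 for Kestria: 4.66, 17.84, 54.69, 134.88.
For Querova: 5.68, 17.77, 59.08, 186.80.
Standard total = 1,725,600; weights = 0.2560, 0.3143, 0.1971, 0.2326.
Kestria: 0.2560×4.66 + 0.3143×17.84 + 0.1971×54.69 + 0.2326×134.88 = 48.9487 per 100,000.
Querova: 0.2560×5.68 + 0.3143×17.77 + 0.1971×59.08 + 0.2326×186.80 = 62.1237 per 100,000.
Ratio = 48.9487 ÷ 62.1237 = 0.78792.

0.788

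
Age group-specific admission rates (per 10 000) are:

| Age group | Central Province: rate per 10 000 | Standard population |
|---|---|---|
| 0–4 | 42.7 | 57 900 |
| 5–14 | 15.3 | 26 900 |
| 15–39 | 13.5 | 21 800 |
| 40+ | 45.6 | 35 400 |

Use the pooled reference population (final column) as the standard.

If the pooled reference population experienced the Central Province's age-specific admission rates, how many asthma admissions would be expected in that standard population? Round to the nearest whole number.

Expected asthma admissions = Σ (standard pop × age-specific rate ÷ 10 000)
= 57 900×42.7/10 000 + 26 900×15.3/10 000 + 21 800×13.5/10 000 + 35 400×45.6/10 000
= 247.23 + 41.16 + 29.43 + 161.42 = 479.24.

479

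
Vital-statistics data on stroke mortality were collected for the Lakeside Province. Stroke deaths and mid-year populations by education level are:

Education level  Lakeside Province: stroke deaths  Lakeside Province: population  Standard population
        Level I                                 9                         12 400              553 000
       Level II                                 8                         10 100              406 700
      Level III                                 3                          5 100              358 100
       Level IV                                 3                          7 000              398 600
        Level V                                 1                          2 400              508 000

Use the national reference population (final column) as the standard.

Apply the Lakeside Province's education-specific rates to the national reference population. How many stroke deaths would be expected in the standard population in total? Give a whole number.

Education-specific rates per 100 000 for the Lakeside Province: 72.58, 79.21, 58.82, 42.86, 41.67.
Expected stroke deaths = Σ (standard pop × education-specific rate ÷ 100 000)
= 553 000×72.58/100 000 + 406 700×79.21/100 000 + 358 100×58.82/100 000 + 398 600×42.86/100 000 + 508 000×41.67/100 000
= 401.37 + 322.14 + 210.65 + 170.83 + 211.67 = 1316.65.

1317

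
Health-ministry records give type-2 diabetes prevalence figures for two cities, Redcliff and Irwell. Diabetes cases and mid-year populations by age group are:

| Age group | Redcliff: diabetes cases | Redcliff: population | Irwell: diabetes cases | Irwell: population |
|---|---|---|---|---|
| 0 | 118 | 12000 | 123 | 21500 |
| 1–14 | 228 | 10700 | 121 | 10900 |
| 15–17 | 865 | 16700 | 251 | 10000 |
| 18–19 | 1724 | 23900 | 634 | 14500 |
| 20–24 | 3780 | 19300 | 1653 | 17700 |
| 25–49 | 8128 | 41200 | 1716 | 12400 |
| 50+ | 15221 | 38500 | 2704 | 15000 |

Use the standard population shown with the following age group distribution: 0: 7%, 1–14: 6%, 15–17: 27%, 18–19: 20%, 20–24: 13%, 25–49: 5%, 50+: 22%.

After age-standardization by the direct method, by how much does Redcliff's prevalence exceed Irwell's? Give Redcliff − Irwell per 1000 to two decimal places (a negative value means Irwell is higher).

Age-specific rates per 1000 for Redcliff: 9.833, 21.308, 51.796, 72.134, 195.855, 197.282, 395.351.
For Irwell: 5.721, 11.101, 25.100, 43.724, 93.390, 138.387, 180.267.
Standard weights: 0.07, 0.06, 0.27, 0.20, 0.13, 0.05, 0.22.
Redcliff: 0.0700×9.833 + 0.0600×21.308 + 0.2700×51.796 + 0.2000×72.134 + 0.1300×195.855 + 0.0500×197.282 + 0.2200×395.351 = 152.6810 per 1000.
Irwell: 0.0700×5.721 + 0.0600×11.101 + 0.2700×25.100 + 0.2000×43.724 + 0.1300×93.390 + 0.0500×138.387 + 0.2200×180.267 = 75.3070 per 1000.
Difference = 152.6810 − 75.3070 = 77.3740.

77.37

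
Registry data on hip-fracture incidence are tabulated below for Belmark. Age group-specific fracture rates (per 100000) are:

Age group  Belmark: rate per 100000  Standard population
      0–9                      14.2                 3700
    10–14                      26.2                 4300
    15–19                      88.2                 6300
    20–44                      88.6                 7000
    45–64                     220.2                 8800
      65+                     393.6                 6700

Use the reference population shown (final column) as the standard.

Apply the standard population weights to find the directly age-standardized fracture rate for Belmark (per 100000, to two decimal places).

Standard total = 36800; weights = 0.1005, 0.1168, 0.1712, 0.1902, 0.2391, 0.1821.
Standardized rate: 0.1005×14.2 + 0.1168×26.2 + 0.1712×88.2 + 0.1902×88.6 + 0.2391×220.2 + 0.1821×393.6 = 160.7592 per 100000.

160.76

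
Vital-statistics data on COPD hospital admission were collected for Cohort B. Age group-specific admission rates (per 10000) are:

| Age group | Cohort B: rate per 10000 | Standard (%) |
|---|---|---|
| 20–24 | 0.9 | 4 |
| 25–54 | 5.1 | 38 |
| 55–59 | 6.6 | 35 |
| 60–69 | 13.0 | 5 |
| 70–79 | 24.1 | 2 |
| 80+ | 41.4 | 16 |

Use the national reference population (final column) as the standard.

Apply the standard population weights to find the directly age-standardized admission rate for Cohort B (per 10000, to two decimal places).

Standard weights: 0.04, 0.38, 0.35, 0.05, 0.02, 0.16.
Standardized rate: 0.0400×0.9 + 0.3800×5.1 + 0.3500×6.6 + 0.0500×13.0 + 0.0200×24.1 + 0.1600×41.4 = 12.0400 per 10000.

12.04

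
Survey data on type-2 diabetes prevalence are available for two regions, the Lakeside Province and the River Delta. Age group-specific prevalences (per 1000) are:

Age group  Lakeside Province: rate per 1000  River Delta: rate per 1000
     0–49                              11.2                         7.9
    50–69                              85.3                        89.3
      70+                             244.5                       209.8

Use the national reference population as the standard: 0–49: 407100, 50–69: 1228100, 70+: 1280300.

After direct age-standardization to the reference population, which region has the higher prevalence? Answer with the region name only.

Lakeside Province

Standard total = 2915500; weights = 0.1396, 0.4212, 0.4391.
The Lakeside Province: 0.1396×11.2 + 0.4212×85.3 + 0.4391×244.5 = 144.8636 per 1000.
The River Delta: 0.1396×7.9 + 0.4212×89.3 + 0.4391×209.8 = 130.8497 per 1000.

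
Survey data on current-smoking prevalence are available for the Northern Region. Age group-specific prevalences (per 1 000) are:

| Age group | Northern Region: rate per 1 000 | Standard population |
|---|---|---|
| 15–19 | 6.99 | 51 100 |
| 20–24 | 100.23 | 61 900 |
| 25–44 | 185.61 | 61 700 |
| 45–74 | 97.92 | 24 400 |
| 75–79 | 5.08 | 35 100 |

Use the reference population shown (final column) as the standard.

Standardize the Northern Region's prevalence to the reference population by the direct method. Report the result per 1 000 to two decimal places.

Standard total = 234 200; weights = 0.2182, 0.2643, 0.2635, 0.1042, 0.1499.
Standardized rate: 0.2182×6.99 + 0.2643×100.23 + 0.2635×185.61 + 0.1042×97.92 + 0.1499×5.08 = 87.8784 per 1 000.

87.88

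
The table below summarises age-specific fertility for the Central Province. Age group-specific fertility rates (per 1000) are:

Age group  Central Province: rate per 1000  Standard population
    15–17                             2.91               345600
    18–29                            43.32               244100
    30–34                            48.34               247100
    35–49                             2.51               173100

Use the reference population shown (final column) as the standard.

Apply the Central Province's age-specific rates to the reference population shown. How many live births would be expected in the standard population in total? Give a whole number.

23959

Expected live births = Σ (standard pop × age-specific rate ÷ 1000)
= 345600×2.91/1000 + 244100×43.32/1000 + 247100×48.34/1000 + 173100×2.51/1000
= 1005.70 + 10574.41 + 11944.81 + 434.48 = 23959.40.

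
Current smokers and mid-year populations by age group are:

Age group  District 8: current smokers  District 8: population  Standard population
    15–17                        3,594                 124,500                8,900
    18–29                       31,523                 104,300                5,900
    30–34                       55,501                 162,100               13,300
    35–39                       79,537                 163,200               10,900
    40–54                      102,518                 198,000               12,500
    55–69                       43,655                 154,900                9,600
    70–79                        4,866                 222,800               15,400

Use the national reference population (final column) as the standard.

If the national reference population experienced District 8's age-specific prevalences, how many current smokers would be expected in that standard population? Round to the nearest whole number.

Age-specific rates per 1,000 for District 8: 28.867, 302.234, 342.387, 487.359, 517.768, 281.827, 21.840.
Expected current smokers = Σ (standard pop × age-specific rate ÷ 1,000)
= 8,900×28.867/1,000 + 5,900×302.234/1,000 + 13,300×342.387/1,000 + 10,900×487.359/1,000 + 12,500×517.768/1,000 + 9,600×281.827/1,000 + 15,400×21.840/1,000
= 256.92 + 1783.18 + 4553.75 + 5312.21 + 6472.10 + 2705.54 + 336.34 = 21420.04.

21420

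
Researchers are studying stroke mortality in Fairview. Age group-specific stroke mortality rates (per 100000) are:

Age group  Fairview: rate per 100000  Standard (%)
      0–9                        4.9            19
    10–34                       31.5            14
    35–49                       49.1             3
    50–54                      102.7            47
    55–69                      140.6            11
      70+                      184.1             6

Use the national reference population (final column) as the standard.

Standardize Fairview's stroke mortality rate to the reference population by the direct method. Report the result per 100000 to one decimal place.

Standard weights: 0.19, 0.14, 0.03, 0.47, 0.11, 0.06.
Standardized rate: 0.1900×4.9 + 0.1400×31.5 + 0.0300×49.1 + 0.4700×102.7 + 0.1100×140.6 + 0.0600×184.1 = 81.5950 per 100000.

81.6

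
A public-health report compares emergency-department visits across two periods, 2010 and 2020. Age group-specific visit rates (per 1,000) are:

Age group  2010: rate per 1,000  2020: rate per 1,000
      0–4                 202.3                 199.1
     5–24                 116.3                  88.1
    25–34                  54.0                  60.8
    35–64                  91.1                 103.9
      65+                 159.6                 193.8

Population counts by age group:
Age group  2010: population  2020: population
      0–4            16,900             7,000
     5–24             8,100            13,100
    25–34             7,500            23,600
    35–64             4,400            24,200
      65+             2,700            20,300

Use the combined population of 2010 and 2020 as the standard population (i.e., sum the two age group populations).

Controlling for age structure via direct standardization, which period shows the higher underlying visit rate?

2020

Combined standard total = 127,800; weights = 0.1870, 0.1659, 0.2433, 0.2238, 0.1800.
2010: 0.1870×202.3 + 0.1659×116.3 + 0.2433×54.0 + 0.2238×91.1 + 0.1800×159.6 = 119.3755 per 1,000.
2020: 0.1870×199.1 + 0.1659×88.1 + 0.2433×60.8 + 0.2238×103.9 + 0.1800×193.8 = 124.7733 per 1,000.
The crude rates (141.36 vs 118.27) would put 2010 higher, but that reflects its age composition; once standardized to a common age structure, 2020 has the higher underlying rate.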